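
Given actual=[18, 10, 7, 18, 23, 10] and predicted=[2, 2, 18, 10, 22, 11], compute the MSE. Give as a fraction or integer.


MSE = (1/6) * ((18-2)^2=256 + (10-2)^2=64 + (7-18)^2=121 + (18-10)^2=64 + (23-22)^2=1 + (10-11)^2=1). Sum = 507. MSE = 169/2.

169/2


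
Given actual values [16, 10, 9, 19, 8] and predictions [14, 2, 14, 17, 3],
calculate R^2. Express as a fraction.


Mean(y) = 62/5. SS_res = 122. SS_tot = 466/5. R^2 = 1 - 122/(466/5) = -72/233.

-72/233


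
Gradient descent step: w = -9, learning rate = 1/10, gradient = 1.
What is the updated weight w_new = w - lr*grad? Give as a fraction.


w_new = -9 - 1/10 * 1 = -9 - 1/10 = -91/10.

-91/10


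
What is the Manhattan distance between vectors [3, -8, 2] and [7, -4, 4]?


d = sum of absolute differences: |3-7|=4 + |-8--4|=4 + |2-4|=2 = 10.

10


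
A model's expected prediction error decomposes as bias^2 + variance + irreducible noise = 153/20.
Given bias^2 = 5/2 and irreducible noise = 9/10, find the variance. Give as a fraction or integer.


Total error = bias^2 + variance + irreducible noise. So variance = 153/20 - 5/2 - 9/10 = 17/4.

17/4


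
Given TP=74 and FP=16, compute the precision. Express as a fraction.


Precision = TP / (TP + FP) = 74 / 90 = 37/45.

37/45


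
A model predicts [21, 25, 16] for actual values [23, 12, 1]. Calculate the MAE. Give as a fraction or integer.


MAE = (1/3) * (|23-21|=2 + |12-25|=13 + |1-16|=15). Sum = 30. MAE = 10.

10


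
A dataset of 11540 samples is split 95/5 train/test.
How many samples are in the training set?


Test set = 11540 * 5% = 577. Training set = 11540 - 577 = 10963.

10963


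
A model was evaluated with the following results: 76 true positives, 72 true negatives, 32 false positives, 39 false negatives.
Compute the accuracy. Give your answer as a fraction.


Accuracy = (TP + TN) / (TP + TN + FP + FN) = (76 + 72) / 219 = 148/219.

148/219


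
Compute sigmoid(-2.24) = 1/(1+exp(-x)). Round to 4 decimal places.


sigma(-2.24) = 1/(1+e^(2.24)) = 1/(1+9.393331) = 1/10.393331 = 0.0962.

0.0962


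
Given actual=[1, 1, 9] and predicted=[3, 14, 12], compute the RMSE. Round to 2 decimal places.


MSE = 60.6667. RMSE = sqrt(60.6667) = 7.79.

7.79


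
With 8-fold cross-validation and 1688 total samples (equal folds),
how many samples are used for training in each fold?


Each validation fold has 1688/8 = 211 samples. Training set = 1688 - 211 = 1477.

1477


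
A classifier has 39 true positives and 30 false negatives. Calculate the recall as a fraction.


Recall = TP / (TP + FN) = 39 / 69 = 13/23.

13/23


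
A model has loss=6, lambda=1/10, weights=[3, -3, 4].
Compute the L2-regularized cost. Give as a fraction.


L2 sq norm = sum(w^2) = 34. J = 6 + 1/10 * 34 = 47/5.

47/5


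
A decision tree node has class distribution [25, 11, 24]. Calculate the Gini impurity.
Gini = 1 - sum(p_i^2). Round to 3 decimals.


Total = 60. Proportions: 25/60, 11/60, 24/60. sum(p_i^2) = 0.3672. Gini = 1 - 0.3672 = 0.6328, which rounds to 0.633.

0.633


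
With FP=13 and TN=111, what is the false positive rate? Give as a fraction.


FPR = FP / (FP + TN) = 13 / 124 = 13/124.

13/124


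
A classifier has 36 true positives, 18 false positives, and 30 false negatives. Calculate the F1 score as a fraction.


Precision = 36/54 = 2/3. Recall = 36/66 = 6/11. F1 = 2*P*R/(P+R) = 3/5.

3/5


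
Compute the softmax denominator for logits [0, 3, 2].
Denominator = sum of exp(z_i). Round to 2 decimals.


Denom = e^0=1.0000 + e^3=20.0855 + e^2=7.3891. Sum = 28.4746, which rounds to 28.47.

28.47


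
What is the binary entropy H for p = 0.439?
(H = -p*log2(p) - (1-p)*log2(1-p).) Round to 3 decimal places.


H = -0.439*log2(0.439) - 0.561*log2(0.561) = 0.989.

0.989


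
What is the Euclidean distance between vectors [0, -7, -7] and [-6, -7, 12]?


d = sqrt(sum of squared differences). (0--6)^2=36, (-7--7)^2=0, (-7-12)^2=361. Sum = 397.

sqrt(397)


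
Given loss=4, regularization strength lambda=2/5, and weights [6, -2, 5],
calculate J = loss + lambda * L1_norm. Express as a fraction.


L1 norm = sum(|w|) = 13. J = 4 + 2/5 * 13 = 46/5.

46/5


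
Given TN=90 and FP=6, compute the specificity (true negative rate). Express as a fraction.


Specificity = TN / (TN + FP) = 90 / 96 = 15/16.

15/16


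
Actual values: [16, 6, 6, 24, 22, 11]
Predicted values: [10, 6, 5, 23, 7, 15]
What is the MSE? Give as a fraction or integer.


MSE = (1/6) * ((16-10)^2=36 + (6-6)^2=0 + (6-5)^2=1 + (24-23)^2=1 + (22-7)^2=225 + (11-15)^2=16). Sum = 279. MSE = 93/2.

93/2


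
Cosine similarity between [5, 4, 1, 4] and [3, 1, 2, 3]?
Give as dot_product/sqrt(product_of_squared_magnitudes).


dot = 33. |a|^2 = 58, |b|^2 = 23. cos = 33/sqrt(1334).

33/sqrt(1334)


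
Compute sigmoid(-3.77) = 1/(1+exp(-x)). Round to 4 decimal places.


sigma(-3.77) = 1/(1+e^(3.77)) = 1/(1+43.380065) = 1/44.380065 = 0.0225.

0.0225


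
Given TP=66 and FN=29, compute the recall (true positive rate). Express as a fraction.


Recall = TP / (TP + FN) = 66 / 95 = 66/95.

66/95


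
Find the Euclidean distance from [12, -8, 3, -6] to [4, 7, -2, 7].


d = sqrt(sum of squared differences). (12-4)^2=64, (-8-7)^2=225, (3--2)^2=25, (-6-7)^2=169. Sum = 483.

sqrt(483)


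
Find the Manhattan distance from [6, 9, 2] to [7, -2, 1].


d = sum of absolute differences: |6-7|=1 + |9--2|=11 + |2-1|=1 = 13.

13


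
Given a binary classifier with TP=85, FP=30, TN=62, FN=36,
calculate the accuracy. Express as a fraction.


Accuracy = (TP + TN) / (TP + TN + FP + FN) = (85 + 62) / 213 = 49/71.

49/71


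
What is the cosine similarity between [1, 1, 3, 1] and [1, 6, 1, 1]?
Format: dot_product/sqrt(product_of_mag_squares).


dot = 11. |a|^2 = 12, |b|^2 = 39. cos = 11/sqrt(468).

11/sqrt(468)


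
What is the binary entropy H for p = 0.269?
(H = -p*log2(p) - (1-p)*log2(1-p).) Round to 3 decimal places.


H = -0.269*log2(0.269) - 0.731*log2(0.731) = 0.840.

0.840


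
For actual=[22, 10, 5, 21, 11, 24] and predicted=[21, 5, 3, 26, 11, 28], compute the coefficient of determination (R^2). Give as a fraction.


Mean(y) = 31/2. SS_res = 71. SS_tot = 611/2. R^2 = 1 - 71/(611/2) = 469/611.

469/611


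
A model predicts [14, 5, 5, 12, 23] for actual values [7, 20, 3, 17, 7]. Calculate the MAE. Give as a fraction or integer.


MAE = (1/5) * (|7-14|=7 + |20-5|=15 + |3-5|=2 + |17-12|=5 + |7-23|=16). Sum = 45. MAE = 9.

9


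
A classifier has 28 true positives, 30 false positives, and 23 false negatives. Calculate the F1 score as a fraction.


Precision = 28/58 = 14/29. Recall = 28/51 = 28/51. F1 = 2*P*R/(P+R) = 56/109.

56/109


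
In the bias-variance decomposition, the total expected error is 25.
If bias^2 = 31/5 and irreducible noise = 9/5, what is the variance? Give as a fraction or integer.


Total error = bias^2 + variance + irreducible noise. So variance = 25 - 31/5 - 9/5 = 17.

17


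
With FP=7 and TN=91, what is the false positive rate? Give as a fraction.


FPR = FP / (FP + TN) = 7 / 98 = 1/14.

1/14


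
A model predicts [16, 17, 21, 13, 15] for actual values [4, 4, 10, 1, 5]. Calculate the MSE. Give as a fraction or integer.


MSE = (1/5) * ((4-16)^2=144 + (4-17)^2=169 + (10-21)^2=121 + (1-13)^2=144 + (5-15)^2=100). Sum = 678. MSE = 678/5.

678/5


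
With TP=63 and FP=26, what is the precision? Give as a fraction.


Precision = TP / (TP + FP) = 63 / 89 = 63/89.

63/89


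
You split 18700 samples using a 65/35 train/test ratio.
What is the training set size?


Test set = 18700 * 35% = 6545. Training set = 18700 - 6545 = 12155.

12155


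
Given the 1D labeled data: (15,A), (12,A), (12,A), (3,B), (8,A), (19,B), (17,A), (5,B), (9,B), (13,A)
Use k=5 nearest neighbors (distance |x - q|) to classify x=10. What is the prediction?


Distances: |15-10|=5, |12-10|=2, |12-10|=2, |3-10|=7, |8-10|=2, |19-10|=9, |17-10|=7, |5-10|=5, |9-10|=1, |13-10|=3. 5 nearest: (9,B), (12,A), (12,A), (8,A), (13,A). Counts: {'B': 1, 'A': 4}. Majority class: A.

A


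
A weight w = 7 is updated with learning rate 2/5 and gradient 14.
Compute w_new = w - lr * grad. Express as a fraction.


w_new = 7 - 2/5 * 14 = 7 - 28/5 = 7/5.

7/5


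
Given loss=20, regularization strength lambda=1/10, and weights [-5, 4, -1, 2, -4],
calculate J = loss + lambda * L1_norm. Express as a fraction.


L1 norm = sum(|w|) = 16. J = 20 + 1/10 * 16 = 108/5.

108/5


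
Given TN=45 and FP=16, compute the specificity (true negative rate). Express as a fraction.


Specificity = TN / (TN + FP) = 45 / 61 = 45/61.

45/61


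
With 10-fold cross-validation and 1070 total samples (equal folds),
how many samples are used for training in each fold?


Each validation fold has 1070/10 = 107 samples. Training set = 1070 - 107 = 963.

963


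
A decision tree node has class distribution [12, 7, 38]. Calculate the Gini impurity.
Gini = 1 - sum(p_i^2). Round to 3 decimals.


Total = 57. Proportions: 12/57, 7/57, 38/57. sum(p_i^2) = 0.5038. Gini = 1 - 0.5038 = 0.4962, which rounds to 0.496.

0.496


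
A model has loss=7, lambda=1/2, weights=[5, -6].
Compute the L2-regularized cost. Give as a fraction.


L2 sq norm = sum(w^2) = 61. J = 7 + 1/2 * 61 = 75/2.

75/2


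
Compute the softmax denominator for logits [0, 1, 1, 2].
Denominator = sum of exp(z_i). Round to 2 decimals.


Denom = e^0=1.0000 + e^1=2.7183 + e^1=2.7183 + e^2=7.3891. Sum = 13.8257, which rounds to 13.83.

13.83


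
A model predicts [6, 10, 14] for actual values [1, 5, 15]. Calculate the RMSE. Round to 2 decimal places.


MSE = 17.0000. RMSE = sqrt(17.0000) = 4.12.

4.12


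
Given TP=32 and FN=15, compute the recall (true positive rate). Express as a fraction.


Recall = TP / (TP + FN) = 32 / 47 = 32/47.

32/47


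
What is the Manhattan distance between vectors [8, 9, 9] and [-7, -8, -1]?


d = sum of absolute differences: |8--7|=15 + |9--8|=17 + |9--1|=10 = 42.

42


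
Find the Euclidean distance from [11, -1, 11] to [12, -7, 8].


d = sqrt(sum of squared differences). (11-12)^2=1, (-1--7)^2=36, (11-8)^2=9. Sum = 46.

sqrt(46)


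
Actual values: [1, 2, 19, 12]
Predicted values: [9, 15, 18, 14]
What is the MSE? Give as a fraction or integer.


MSE = (1/4) * ((1-9)^2=64 + (2-15)^2=169 + (19-18)^2=1 + (12-14)^2=4). Sum = 238. MSE = 119/2.

119/2


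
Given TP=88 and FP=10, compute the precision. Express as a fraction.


Precision = TP / (TP + FP) = 88 / 98 = 44/49.

44/49


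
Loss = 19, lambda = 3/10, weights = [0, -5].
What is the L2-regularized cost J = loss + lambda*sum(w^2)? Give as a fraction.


L2 sq norm = sum(w^2) = 25. J = 19 + 3/10 * 25 = 53/2.

53/2


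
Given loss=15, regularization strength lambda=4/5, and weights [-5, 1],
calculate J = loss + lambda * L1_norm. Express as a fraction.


L1 norm = sum(|w|) = 6. J = 15 + 4/5 * 6 = 99/5.

99/5


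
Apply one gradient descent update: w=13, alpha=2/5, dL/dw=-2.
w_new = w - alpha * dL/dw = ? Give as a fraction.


w_new = 13 - 2/5 * -2 = 13 - -4/5 = 69/5.

69/5


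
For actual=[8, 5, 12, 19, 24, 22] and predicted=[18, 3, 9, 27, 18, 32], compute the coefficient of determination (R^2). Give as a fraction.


Mean(y) = 15. SS_res = 313. SS_tot = 304. R^2 = 1 - 313/(304) = -9/304.

-9/304


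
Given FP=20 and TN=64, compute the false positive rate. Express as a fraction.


FPR = FP / (FP + TN) = 20 / 84 = 5/21.

5/21


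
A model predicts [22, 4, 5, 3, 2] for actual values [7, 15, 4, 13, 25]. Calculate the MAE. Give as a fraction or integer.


MAE = (1/5) * (|7-22|=15 + |15-4|=11 + |4-5|=1 + |13-3|=10 + |25-2|=23). Sum = 60. MAE = 12.

12


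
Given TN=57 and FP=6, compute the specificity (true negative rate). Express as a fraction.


Specificity = TN / (TN + FP) = 57 / 63 = 19/21.

19/21


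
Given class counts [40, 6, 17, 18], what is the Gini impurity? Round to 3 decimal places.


Total = 81. Proportions: 40/81, 6/81, 17/81, 18/81. sum(p_i^2) = 0.3428. Gini = 1 - 0.3428 = 0.6572, which rounds to 0.657.

0.657


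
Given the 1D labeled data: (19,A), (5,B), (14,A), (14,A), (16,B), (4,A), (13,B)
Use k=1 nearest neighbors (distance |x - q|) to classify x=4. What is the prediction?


Distances: |19-4|=15, |5-4|=1, |14-4|=10, |14-4|=10, |16-4|=12, |4-4|=0, |13-4|=9. 1 nearest: (4,A). Counts: {'A': 1}. Majority class: A.

A


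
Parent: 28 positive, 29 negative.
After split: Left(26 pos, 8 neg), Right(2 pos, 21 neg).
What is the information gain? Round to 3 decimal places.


H(parent) = 0.9998. H(left) = 0.7871, H(right) = 0.4262. Weighted = (34/57)*0.7871 + (23/57)*0.4262 = 0.6415. IG = 0.9998 - 0.6415 = 0.3583, which rounds to 0.358.

0.358


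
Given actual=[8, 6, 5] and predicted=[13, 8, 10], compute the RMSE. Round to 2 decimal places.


MSE = 18.0000. RMSE = sqrt(18.0000) = 4.24.

4.24


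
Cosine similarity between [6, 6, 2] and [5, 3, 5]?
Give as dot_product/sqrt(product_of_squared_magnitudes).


dot = 58. |a|^2 = 76, |b|^2 = 59. cos = 58/sqrt(4484).

58/sqrt(4484)


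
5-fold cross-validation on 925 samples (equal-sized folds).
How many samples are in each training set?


Each validation fold has 925/5 = 185 samples. Training set = 925 - 185 = 740.

740


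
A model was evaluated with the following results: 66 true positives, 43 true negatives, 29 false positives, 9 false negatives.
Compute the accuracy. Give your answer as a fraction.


Accuracy = (TP + TN) / (TP + TN + FP + FN) = (66 + 43) / 147 = 109/147.

109/147


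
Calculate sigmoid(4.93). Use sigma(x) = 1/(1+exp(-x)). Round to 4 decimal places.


sigma(4.93) = 1/(1+e^(-4.93)) = 1/(1+0.007227) = 1/1.007227 = 0.9928.

0.9928


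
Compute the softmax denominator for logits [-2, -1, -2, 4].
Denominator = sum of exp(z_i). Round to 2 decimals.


Denom = e^-2=0.1353 + e^-1=0.3679 + e^-2=0.1353 + e^4=54.5982. Sum = 55.2367, which rounds to 55.24.

55.24


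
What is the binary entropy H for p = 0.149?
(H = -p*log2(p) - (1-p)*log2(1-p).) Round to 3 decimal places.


H = -0.149*log2(0.149) - 0.851*log2(0.851) = 0.607.

0.607


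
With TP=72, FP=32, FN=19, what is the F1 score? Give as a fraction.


Precision = 72/104 = 9/13. Recall = 72/91 = 72/91. F1 = 2*P*R/(P+R) = 48/65.

48/65


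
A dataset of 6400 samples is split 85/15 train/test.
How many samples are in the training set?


Test set = 6400 * 15% = 960. Training set = 6400 - 960 = 5440.

5440


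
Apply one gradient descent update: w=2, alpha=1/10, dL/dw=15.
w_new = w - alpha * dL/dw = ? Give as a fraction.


w_new = 2 - 1/10 * 15 = 2 - 3/2 = 1/2.

1/2


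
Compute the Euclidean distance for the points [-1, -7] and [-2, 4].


d = sqrt(sum of squared differences). (-1--2)^2=1, (-7-4)^2=121. Sum = 122.

sqrt(122)


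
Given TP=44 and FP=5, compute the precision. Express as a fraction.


Precision = TP / (TP + FP) = 44 / 49 = 44/49.

44/49


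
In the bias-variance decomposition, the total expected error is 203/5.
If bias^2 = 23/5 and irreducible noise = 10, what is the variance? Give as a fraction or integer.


Total error = bias^2 + variance + irreducible noise. So variance = 203/5 - 23/5 - 10 = 26.

26


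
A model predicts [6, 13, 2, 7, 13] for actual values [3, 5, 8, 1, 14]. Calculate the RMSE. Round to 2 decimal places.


MSE = 29.2000. RMSE = sqrt(29.2000) = 5.40.

5.40


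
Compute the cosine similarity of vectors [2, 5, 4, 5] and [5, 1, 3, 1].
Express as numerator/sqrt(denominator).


dot = 32. |a|^2 = 70, |b|^2 = 36. cos = 32/sqrt(2520).

32/sqrt(2520)


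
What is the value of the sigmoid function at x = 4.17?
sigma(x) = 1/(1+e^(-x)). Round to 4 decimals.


sigma(4.17) = 1/(1+e^(-4.17)) = 1/(1+0.015452) = 1/1.015452 = 0.9848.

0.9848


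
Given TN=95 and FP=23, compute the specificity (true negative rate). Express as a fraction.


Specificity = TN / (TN + FP) = 95 / 118 = 95/118.

95/118


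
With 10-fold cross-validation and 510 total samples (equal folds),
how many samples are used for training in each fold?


Each validation fold has 510/10 = 51 samples. Training set = 510 - 51 = 459.

459


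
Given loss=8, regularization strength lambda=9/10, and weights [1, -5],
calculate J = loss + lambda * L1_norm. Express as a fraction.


L1 norm = sum(|w|) = 6. J = 8 + 9/10 * 6 = 67/5.

67/5


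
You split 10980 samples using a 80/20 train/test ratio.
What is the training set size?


Test set = 10980 * 20% = 2196. Training set = 10980 - 2196 = 8784.

8784


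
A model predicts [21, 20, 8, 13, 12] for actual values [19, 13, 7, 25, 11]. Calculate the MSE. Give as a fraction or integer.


MSE = (1/5) * ((19-21)^2=4 + (13-20)^2=49 + (7-8)^2=1 + (25-13)^2=144 + (11-12)^2=1). Sum = 199. MSE = 199/5.

199/5


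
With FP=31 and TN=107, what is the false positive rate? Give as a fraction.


FPR = FP / (FP + TN) = 31 / 138 = 31/138.

31/138


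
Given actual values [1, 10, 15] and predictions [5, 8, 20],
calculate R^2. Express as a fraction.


Mean(y) = 26/3. SS_res = 45. SS_tot = 302/3. R^2 = 1 - 45/(302/3) = 167/302.

167/302


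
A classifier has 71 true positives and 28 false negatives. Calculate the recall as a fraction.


Recall = TP / (TP + FN) = 71 / 99 = 71/99.

71/99


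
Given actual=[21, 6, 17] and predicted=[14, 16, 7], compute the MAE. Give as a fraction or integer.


MAE = (1/3) * (|21-14|=7 + |6-16|=10 + |17-7|=10). Sum = 27. MAE = 9.

9


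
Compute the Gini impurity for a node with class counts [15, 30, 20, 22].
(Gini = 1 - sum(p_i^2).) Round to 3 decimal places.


Total = 87. Proportions: 15/87, 30/87, 20/87, 22/87. sum(p_i^2) = 0.2654. Gini = 1 - 0.2654 = 0.7346, which rounds to 0.735.

0.735


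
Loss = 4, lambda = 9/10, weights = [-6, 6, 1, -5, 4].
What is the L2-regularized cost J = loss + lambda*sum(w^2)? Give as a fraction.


L2 sq norm = sum(w^2) = 114. J = 4 + 9/10 * 114 = 533/5.

533/5


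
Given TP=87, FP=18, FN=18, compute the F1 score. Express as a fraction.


Precision = 87/105 = 29/35. Recall = 87/105 = 29/35. F1 = 2*P*R/(P+R) = 29/35.

29/35


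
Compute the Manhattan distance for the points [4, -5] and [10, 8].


d = sum of absolute differences: |4-10|=6 + |-5-8|=13 = 19.

19


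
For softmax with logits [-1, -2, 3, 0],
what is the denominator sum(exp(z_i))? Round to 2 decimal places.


Denom = e^-1=0.3679 + e^-2=0.1353 + e^3=20.0855 + e^0=1.0000. Sum = 21.5887, which rounds to 21.59.

21.59


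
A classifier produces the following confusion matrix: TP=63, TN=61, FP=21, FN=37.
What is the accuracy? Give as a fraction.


Accuracy = (TP + TN) / (TP + TN + FP + FN) = (63 + 61) / 182 = 62/91.

62/91


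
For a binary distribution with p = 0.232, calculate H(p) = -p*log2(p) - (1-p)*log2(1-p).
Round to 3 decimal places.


H = -0.232*log2(0.232) - 0.768*log2(0.768) = 0.781.

0.781


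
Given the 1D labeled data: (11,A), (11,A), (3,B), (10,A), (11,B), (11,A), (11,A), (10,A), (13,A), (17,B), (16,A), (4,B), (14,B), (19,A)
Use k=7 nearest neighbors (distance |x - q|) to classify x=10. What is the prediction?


Distances: |11-10|=1, |11-10|=1, |3-10|=7, |10-10|=0, |11-10|=1, |11-10|=1, |11-10|=1, |10-10|=0, |13-10|=3, |17-10|=7, |16-10|=6, |4-10|=6, |14-10|=4, |19-10|=9. 7 nearest: (10,A), (10,A), (11,A), (11,A), (11,A), (11,A), (11,B). Counts: {'A': 6, 'B': 1}. Majority class: A.

A


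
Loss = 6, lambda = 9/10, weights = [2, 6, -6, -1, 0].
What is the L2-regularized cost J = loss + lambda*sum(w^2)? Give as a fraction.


L2 sq norm = sum(w^2) = 77. J = 6 + 9/10 * 77 = 753/10.

753/10


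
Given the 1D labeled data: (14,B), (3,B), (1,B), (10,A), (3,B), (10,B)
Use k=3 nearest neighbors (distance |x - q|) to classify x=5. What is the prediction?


Distances: |14-5|=9, |3-5|=2, |1-5|=4, |10-5|=5, |3-5|=2, |10-5|=5. 3 nearest: (3,B), (3,B), (1,B). Counts: {'B': 3}. Majority class: B.

B


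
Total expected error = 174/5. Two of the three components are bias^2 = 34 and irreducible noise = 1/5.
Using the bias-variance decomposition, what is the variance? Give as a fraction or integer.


Total error = bias^2 + variance + irreducible noise. So variance = 174/5 - 34 - 1/5 = 3/5.

3/5


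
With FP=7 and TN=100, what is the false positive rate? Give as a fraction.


FPR = FP / (FP + TN) = 7 / 107 = 7/107.

7/107


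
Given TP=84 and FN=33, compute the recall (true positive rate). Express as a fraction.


Recall = TP / (TP + FN) = 84 / 117 = 28/39.

28/39


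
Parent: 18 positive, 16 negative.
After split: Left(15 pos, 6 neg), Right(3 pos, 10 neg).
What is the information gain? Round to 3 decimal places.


H(parent) = 0.9975. H(left) = 0.8631, H(right) = 0.7793. Weighted = (21/34)*0.8631 + (13/34)*0.7793 = 0.8311. IG = 0.9975 - 0.8311 = 0.1664, which rounds to 0.166.

0.166


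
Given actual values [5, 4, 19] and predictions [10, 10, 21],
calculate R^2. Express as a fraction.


Mean(y) = 28/3. SS_res = 65. SS_tot = 422/3. R^2 = 1 - 65/(422/3) = 227/422.

227/422


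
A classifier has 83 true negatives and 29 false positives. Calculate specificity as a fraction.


Specificity = TN / (TN + FP) = 83 / 112 = 83/112.

83/112


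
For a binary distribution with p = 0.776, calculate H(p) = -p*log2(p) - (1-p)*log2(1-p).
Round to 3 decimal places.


H = -0.776*log2(0.776) - 0.224*log2(0.224) = 0.767.

0.767


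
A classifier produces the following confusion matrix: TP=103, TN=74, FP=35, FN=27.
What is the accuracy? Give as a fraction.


Accuracy = (TP + TN) / (TP + TN + FP + FN) = (103 + 74) / 239 = 177/239.

177/239


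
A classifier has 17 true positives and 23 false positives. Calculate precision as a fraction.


Precision = TP / (TP + FP) = 17 / 40 = 17/40.

17/40


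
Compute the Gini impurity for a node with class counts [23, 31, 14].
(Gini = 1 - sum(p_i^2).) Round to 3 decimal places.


Total = 68. Proportions: 23/68, 31/68, 14/68. sum(p_i^2) = 0.3646. Gini = 1 - 0.3646 = 0.6354, which rounds to 0.635.

0.635


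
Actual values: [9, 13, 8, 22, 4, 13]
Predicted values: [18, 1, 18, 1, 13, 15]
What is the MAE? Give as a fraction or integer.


MAE = (1/6) * (|9-18|=9 + |13-1|=12 + |8-18|=10 + |22-1|=21 + |4-13|=9 + |13-15|=2). Sum = 63. MAE = 21/2.

21/2


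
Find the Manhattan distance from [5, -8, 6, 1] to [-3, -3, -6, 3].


d = sum of absolute differences: |5--3|=8 + |-8--3|=5 + |6--6|=12 + |1-3|=2 = 27.

27


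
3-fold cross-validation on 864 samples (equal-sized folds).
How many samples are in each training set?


Each validation fold has 864/3 = 288 samples. Training set = 864 - 288 = 576.

576


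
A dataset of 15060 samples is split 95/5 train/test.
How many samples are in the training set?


Test set = 15060 * 5% = 753. Training set = 15060 - 753 = 14307.

14307


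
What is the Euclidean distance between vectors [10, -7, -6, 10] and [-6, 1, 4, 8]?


d = sqrt(sum of squared differences). (10--6)^2=256, (-7-1)^2=64, (-6-4)^2=100, (10-8)^2=4. Sum = 424.

sqrt(424)


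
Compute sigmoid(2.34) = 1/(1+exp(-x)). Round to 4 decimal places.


sigma(2.34) = 1/(1+e^(-2.34)) = 1/(1+0.096328) = 1/1.096328 = 0.9121.

0.9121


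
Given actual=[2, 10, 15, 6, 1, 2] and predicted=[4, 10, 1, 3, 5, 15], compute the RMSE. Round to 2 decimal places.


MSE = 65.6667. RMSE = sqrt(65.6667) = 8.10.

8.10


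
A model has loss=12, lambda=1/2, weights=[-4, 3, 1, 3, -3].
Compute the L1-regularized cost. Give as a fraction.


L1 norm = sum(|w|) = 14. J = 12 + 1/2 * 14 = 19.

19


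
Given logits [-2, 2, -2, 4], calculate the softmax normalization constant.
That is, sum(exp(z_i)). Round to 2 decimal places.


Denom = e^-2=0.1353 + e^2=7.3891 + e^-2=0.1353 + e^4=54.5982. Sum = 62.2579, which rounds to 62.26.

62.26


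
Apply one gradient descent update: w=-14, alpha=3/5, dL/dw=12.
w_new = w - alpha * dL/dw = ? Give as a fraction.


w_new = -14 - 3/5 * 12 = -14 - 36/5 = -106/5.

-106/5


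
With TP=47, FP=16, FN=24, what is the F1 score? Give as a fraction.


Precision = 47/63 = 47/63. Recall = 47/71 = 47/71. F1 = 2*P*R/(P+R) = 47/67.

47/67


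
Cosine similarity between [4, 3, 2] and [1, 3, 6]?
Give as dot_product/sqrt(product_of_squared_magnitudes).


dot = 25. |a|^2 = 29, |b|^2 = 46. cos = 25/sqrt(1334).

25/sqrt(1334)


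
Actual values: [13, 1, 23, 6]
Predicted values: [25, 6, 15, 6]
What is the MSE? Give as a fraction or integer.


MSE = (1/4) * ((13-25)^2=144 + (1-6)^2=25 + (23-15)^2=64 + (6-6)^2=0). Sum = 233. MSE = 233/4.

233/4


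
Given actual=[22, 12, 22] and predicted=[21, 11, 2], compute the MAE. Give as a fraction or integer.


MAE = (1/3) * (|22-21|=1 + |12-11|=1 + |22-2|=20). Sum = 22. MAE = 22/3.

22/3


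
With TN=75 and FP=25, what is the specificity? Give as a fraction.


Specificity = TN / (TN + FP) = 75 / 100 = 3/4.

3/4


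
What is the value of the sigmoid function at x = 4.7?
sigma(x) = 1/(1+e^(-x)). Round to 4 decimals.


sigma(4.7) = 1/(1+e^(-4.7)) = 1/(1+0.009095) = 1/1.009095 = 0.9910.

0.9910


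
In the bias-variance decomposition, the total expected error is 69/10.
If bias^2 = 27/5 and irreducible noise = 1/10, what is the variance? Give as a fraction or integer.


Total error = bias^2 + variance + irreducible noise. So variance = 69/10 - 27/5 - 1/10 = 7/5.

7/5


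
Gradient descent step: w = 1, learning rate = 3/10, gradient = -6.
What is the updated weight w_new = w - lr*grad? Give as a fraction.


w_new = 1 - 3/10 * -6 = 1 - -9/5 = 14/5.

14/5


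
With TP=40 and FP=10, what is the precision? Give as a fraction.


Precision = TP / (TP + FP) = 40 / 50 = 4/5.

4/5


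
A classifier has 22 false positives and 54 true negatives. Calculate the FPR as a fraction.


FPR = FP / (FP + TN) = 22 / 76 = 11/38.

11/38


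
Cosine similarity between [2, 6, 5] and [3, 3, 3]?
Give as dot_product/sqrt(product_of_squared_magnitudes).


dot = 39. |a|^2 = 65, |b|^2 = 27. cos = 39/sqrt(1755).

39/sqrt(1755)


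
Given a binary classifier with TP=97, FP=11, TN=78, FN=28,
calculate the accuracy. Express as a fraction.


Accuracy = (TP + TN) / (TP + TN + FP + FN) = (97 + 78) / 214 = 175/214.

175/214


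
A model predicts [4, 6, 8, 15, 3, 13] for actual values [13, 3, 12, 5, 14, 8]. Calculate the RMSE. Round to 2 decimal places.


MSE = 58.6667. RMSE = sqrt(58.6667) = 7.66.

7.66


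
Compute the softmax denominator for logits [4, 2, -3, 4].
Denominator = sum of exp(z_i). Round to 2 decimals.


Denom = e^4=54.5982 + e^2=7.3891 + e^-3=0.0498 + e^4=54.5982. Sum = 116.6353, which rounds to 116.64.

116.64


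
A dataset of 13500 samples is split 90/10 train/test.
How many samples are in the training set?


Test set = 13500 * 10% = 1350. Training set = 13500 - 1350 = 12150.

12150


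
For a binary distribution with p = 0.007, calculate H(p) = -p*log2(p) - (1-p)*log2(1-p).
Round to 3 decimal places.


H = -0.007*log2(0.007) - 0.993*log2(0.993) = 0.060.

0.060


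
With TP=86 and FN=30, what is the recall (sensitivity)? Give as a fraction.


Recall = TP / (TP + FN) = 86 / 116 = 43/58.

43/58


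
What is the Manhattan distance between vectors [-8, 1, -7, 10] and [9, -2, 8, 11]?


d = sum of absolute differences: |-8-9|=17 + |1--2|=3 + |-7-8|=15 + |10-11|=1 = 36.

36


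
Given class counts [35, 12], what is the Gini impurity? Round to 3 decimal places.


Total = 47. Proportions: 35/47, 12/47. sum(p_i^2) = 0.6197. Gini = 1 - 0.6197 = 0.3803, which rounds to 0.380.

0.380


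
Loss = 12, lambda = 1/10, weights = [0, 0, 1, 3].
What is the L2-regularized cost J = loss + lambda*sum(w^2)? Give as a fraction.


L2 sq norm = sum(w^2) = 10. J = 12 + 1/10 * 10 = 13.

13


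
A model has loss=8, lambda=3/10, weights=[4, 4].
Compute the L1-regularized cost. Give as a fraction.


L1 norm = sum(|w|) = 8. J = 8 + 3/10 * 8 = 52/5.

52/5


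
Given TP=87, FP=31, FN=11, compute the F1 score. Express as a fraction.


Precision = 87/118 = 87/118. Recall = 87/98 = 87/98. F1 = 2*P*R/(P+R) = 29/36.

29/36


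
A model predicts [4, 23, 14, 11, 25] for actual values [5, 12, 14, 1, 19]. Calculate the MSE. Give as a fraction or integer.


MSE = (1/5) * ((5-4)^2=1 + (12-23)^2=121 + (14-14)^2=0 + (1-11)^2=100 + (19-25)^2=36). Sum = 258. MSE = 258/5.

258/5


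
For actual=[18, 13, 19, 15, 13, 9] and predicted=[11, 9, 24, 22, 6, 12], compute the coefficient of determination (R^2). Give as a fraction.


Mean(y) = 29/2. SS_res = 197. SS_tot = 135/2. R^2 = 1 - 197/(135/2) = -259/135.

-259/135


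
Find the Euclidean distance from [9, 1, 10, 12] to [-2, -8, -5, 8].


d = sqrt(sum of squared differences). (9--2)^2=121, (1--8)^2=81, (10--5)^2=225, (12-8)^2=16. Sum = 443.

sqrt(443)


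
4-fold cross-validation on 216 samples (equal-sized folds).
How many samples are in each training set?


Each validation fold has 216/4 = 54 samples. Training set = 216 - 54 = 162.

162


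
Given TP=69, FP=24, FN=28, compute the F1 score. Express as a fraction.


Precision = 69/93 = 23/31. Recall = 69/97 = 69/97. F1 = 2*P*R/(P+R) = 69/95.

69/95


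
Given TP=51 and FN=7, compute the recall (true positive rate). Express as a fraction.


Recall = TP / (TP + FN) = 51 / 58 = 51/58.

51/58


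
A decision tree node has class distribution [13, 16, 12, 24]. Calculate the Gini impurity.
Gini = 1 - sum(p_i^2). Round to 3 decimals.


Total = 65. Proportions: 13/65, 16/65, 12/65, 24/65. sum(p_i^2) = 0.2710. Gini = 1 - 0.2710 = 0.7290, which rounds to 0.729.

0.729


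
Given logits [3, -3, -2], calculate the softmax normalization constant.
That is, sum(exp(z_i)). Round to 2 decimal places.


Denom = e^3=20.0855 + e^-3=0.0498 + e^-2=0.1353. Sum = 20.2706, which rounds to 20.27.

20.27


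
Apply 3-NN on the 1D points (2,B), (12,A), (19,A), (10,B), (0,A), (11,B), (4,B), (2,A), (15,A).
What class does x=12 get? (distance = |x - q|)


Distances: |2-12|=10, |12-12|=0, |19-12|=7, |10-12|=2, |0-12|=12, |11-12|=1, |4-12|=8, |2-12|=10, |15-12|=3. 3 nearest: (12,A), (11,B), (10,B). Counts: {'A': 1, 'B': 2}. Majority class: B.

B


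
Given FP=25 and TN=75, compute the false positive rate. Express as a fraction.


FPR = FP / (FP + TN) = 25 / 100 = 1/4.

1/4


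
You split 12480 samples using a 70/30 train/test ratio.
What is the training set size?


Test set = 12480 * 30% = 3744. Training set = 12480 - 3744 = 8736.

8736


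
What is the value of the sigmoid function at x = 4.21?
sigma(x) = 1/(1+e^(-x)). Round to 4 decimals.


sigma(4.21) = 1/(1+e^(-4.21)) = 1/(1+0.014846) = 1/1.014846 = 0.9854.

0.9854


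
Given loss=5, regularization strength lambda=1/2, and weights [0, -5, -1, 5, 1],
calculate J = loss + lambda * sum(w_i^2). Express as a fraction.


L2 sq norm = sum(w^2) = 52. J = 5 + 1/2 * 52 = 31.

31


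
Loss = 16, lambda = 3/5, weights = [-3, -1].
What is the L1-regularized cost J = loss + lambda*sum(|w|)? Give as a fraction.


L1 norm = sum(|w|) = 4. J = 16 + 3/5 * 4 = 92/5.

92/5


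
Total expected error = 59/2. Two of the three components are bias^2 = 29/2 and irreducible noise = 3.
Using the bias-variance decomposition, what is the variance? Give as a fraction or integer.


Total error = bias^2 + variance + irreducible noise. So variance = 59/2 - 29/2 - 3 = 12.

12


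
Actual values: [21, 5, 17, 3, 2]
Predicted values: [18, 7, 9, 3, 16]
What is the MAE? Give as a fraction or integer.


MAE = (1/5) * (|21-18|=3 + |5-7|=2 + |17-9|=8 + |3-3|=0 + |2-16|=14). Sum = 27. MAE = 27/5.

27/5


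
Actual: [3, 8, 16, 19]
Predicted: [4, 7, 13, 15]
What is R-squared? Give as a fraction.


Mean(y) = 23/2. SS_res = 27. SS_tot = 161. R^2 = 1 - 27/(161) = 134/161.

134/161


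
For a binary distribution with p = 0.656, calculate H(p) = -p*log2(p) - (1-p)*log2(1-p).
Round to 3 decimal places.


H = -0.656*log2(0.656) - 0.344*log2(0.344) = 0.929.

0.929


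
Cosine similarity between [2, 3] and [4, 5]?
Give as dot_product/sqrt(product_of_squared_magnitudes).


dot = 23. |a|^2 = 13, |b|^2 = 41. cos = 23/sqrt(533).

23/sqrt(533)


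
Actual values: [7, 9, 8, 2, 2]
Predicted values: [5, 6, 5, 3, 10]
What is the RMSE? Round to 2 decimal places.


MSE = 17.4000. RMSE = sqrt(17.4000) = 4.17.

4.17


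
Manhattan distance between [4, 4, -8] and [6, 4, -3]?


d = sum of absolute differences: |4-6|=2 + |4-4|=0 + |-8--3|=5 = 7.

7


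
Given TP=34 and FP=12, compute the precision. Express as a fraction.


Precision = TP / (TP + FP) = 34 / 46 = 17/23.

17/23


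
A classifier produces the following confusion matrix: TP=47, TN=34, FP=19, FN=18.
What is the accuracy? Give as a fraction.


Accuracy = (TP + TN) / (TP + TN + FP + FN) = (47 + 34) / 118 = 81/118.

81/118


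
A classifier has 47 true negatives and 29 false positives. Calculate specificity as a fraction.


Specificity = TN / (TN + FP) = 47 / 76 = 47/76.

47/76


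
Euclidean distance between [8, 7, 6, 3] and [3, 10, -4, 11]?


d = sqrt(sum of squared differences). (8-3)^2=25, (7-10)^2=9, (6--4)^2=100, (3-11)^2=64. Sum = 198.

sqrt(198)


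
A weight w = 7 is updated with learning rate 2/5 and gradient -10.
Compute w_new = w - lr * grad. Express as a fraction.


w_new = 7 - 2/5 * -10 = 7 - -4 = 11.

11


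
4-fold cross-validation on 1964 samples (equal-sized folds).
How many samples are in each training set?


Each validation fold has 1964/4 = 491 samples. Training set = 1964 - 491 = 1473.

1473


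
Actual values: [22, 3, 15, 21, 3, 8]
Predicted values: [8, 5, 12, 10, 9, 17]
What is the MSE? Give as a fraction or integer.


MSE = (1/6) * ((22-8)^2=196 + (3-5)^2=4 + (15-12)^2=9 + (21-10)^2=121 + (3-9)^2=36 + (8-17)^2=81). Sum = 447. MSE = 149/2.

149/2


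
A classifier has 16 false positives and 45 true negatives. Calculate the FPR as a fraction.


FPR = FP / (FP + TN) = 16 / 61 = 16/61.

16/61


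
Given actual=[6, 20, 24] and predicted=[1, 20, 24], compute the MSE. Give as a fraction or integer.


MSE = (1/3) * ((6-1)^2=25 + (20-20)^2=0 + (24-24)^2=0). Sum = 25. MSE = 25/3.

25/3


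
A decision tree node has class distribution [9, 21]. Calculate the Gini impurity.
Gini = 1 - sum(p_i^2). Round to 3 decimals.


Total = 30. Proportions: 9/30, 21/30. sum(p_i^2) = 0.5800. Gini = 1 - 0.5800 = 0.4200, which rounds to 0.420.

0.420


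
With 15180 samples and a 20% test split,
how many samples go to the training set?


Test set = 15180 * 20% = 3036. Training set = 15180 - 3036 = 12144.

12144


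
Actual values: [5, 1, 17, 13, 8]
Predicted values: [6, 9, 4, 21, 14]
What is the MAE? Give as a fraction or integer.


MAE = (1/5) * (|5-6|=1 + |1-9|=8 + |17-4|=13 + |13-21|=8 + |8-14|=6). Sum = 36. MAE = 36/5.

36/5


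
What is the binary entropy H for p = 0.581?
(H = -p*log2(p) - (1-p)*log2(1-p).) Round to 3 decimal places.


H = -0.581*log2(0.581) - 0.419*log2(0.419) = 0.981.

0.981


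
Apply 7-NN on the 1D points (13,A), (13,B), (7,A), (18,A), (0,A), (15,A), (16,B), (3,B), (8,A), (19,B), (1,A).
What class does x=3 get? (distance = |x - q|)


Distances: |13-3|=10, |13-3|=10, |7-3|=4, |18-3|=15, |0-3|=3, |15-3|=12, |16-3|=13, |3-3|=0, |8-3|=5, |19-3|=16, |1-3|=2. 7 nearest: (3,B), (1,A), (0,A), (7,A), (8,A), (13,A), (13,B). Counts: {'B': 2, 'A': 5}. Majority class: A.

A


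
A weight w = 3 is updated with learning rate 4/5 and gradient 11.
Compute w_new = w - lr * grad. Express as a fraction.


w_new = 3 - 4/5 * 11 = 3 - 44/5 = -29/5.

-29/5


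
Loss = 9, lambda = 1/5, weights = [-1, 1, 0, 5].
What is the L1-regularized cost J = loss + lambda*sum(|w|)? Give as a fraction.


L1 norm = sum(|w|) = 7. J = 9 + 1/5 * 7 = 52/5.

52/5


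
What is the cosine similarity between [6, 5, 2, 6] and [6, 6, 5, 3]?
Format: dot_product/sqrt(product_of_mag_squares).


dot = 94. |a|^2 = 101, |b|^2 = 106. cos = 94/sqrt(10706).

94/sqrt(10706)


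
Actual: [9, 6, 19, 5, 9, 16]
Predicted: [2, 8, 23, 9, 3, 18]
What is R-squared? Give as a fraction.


Mean(y) = 32/3. SS_res = 125. SS_tot = 472/3. R^2 = 1 - 125/(472/3) = 97/472.

97/472


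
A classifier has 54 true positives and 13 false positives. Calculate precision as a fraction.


Precision = TP / (TP + FP) = 54 / 67 = 54/67.

54/67


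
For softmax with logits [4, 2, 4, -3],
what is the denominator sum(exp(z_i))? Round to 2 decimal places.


Denom = e^4=54.5982 + e^2=7.3891 + e^4=54.5982 + e^-3=0.0498. Sum = 116.6353, which rounds to 116.64.

116.64


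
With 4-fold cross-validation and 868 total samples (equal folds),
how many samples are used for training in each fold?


Each validation fold has 868/4 = 217 samples. Training set = 868 - 217 = 651.

651


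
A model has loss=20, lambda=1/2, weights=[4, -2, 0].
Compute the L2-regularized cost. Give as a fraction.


L2 sq norm = sum(w^2) = 20. J = 20 + 1/2 * 20 = 30.

30


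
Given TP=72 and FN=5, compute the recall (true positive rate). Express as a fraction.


Recall = TP / (TP + FN) = 72 / 77 = 72/77.

72/77


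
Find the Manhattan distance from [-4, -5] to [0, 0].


d = sum of absolute differences: |-4-0|=4 + |-5-0|=5 = 9.

9


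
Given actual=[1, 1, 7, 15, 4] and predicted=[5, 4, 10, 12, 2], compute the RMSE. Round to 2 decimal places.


MSE = 9.4000. RMSE = sqrt(9.4000) = 3.07.

3.07


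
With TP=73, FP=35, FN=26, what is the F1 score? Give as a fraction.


Precision = 73/108 = 73/108. Recall = 73/99 = 73/99. F1 = 2*P*R/(P+R) = 146/207.

146/207


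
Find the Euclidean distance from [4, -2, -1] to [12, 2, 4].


d = sqrt(sum of squared differences). (4-12)^2=64, (-2-2)^2=16, (-1-4)^2=25. Sum = 105.

sqrt(105)


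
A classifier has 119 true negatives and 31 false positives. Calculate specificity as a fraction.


Specificity = TN / (TN + FP) = 119 / 150 = 119/150.

119/150


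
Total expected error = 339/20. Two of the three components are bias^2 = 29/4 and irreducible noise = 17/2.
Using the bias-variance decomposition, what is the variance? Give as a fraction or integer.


Total error = bias^2 + variance + irreducible noise. So variance = 339/20 - 29/4 - 17/2 = 6/5.

6/5


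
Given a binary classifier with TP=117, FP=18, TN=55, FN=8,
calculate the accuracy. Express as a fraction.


Accuracy = (TP + TN) / (TP + TN + FP + FN) = (117 + 55) / 198 = 86/99.

86/99


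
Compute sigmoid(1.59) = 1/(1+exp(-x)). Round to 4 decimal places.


sigma(1.59) = 1/(1+e^(-1.59)) = 1/(1+0.203926) = 1/1.203926 = 0.8306.

0.8306


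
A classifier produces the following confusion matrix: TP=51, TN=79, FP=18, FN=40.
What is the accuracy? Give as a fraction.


Accuracy = (TP + TN) / (TP + TN + FP + FN) = (51 + 79) / 188 = 65/94.

65/94


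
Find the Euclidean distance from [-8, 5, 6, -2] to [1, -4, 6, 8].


d = sqrt(sum of squared differences). (-8-1)^2=81, (5--4)^2=81, (6-6)^2=0, (-2-8)^2=100. Sum = 262.

sqrt(262)


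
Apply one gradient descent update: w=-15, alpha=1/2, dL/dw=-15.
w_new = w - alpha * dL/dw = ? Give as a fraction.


w_new = -15 - 1/2 * -15 = -15 - -15/2 = -15/2.

-15/2


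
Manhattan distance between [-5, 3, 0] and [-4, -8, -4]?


d = sum of absolute differences: |-5--4|=1 + |3--8|=11 + |0--4|=4 = 16.

16


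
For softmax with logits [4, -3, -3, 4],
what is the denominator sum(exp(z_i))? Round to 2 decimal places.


Denom = e^4=54.5982 + e^-3=0.0498 + e^-3=0.0498 + e^4=54.5982. Sum = 109.2960, which rounds to 109.30.

109.30
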